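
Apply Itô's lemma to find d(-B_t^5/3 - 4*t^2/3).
d(-B_t^5/3 - 4*t^2/3) = (-10*B_t^3/3 - 8*t/3) dt + (-5*B_t^4/3) dB_t

Itô's formula for f(t, x): d f(t, B_t) = (f_t + (1/2) f_xx) dt + f_x dB_t. Compute partials of f(t, x) = -4*t^2/3 - x^5/3:
  f_t(t,x)  = -8*t/3
  f_x(t,x)  = -5*x^4/3
  f_xx(t,x) = -20*x^3/3
Assemble drift = f_t + (1/2) f_xx = -8*t/3 - 10*x^3/3 and diffusion = f_x = -5*x^4/3. Substituting x = B_t:
  d(-B_t^5/3 - 4*t^2/3) = (-10*B_t^3/3 - 8*t/3) dt + (-5*B_t^4/3) dB_t.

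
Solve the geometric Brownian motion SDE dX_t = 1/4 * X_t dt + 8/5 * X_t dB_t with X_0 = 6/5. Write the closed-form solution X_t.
X_t = 6/5 * exp((-103/100) * t + (8/5) * B_t)

For GBM dX = mu X dt + sigma X dB with X_0 = x_0, apply Itô to Y = log X: dY = (mu - sigma^2/2) dt + sigma dB, so Y_t = log(x_0) + (mu - sigma^2/2) t + sigma B_t and hence X_t = x_0 * exp((mu - sigma^2/2) t + sigma B_t).
With mu = 1/4, sigma = 8/5, x_0 = 6/5, this gives:
  X_t = 6/5 * exp((-103/100) * t + (8/5) * B_t).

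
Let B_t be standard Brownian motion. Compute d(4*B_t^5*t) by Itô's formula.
d(4*B_t^5*t) = (4*B_t^3*(B_t^2 + 10*t)) dt + (20*B_t^4*t) dB_t

Itô's formula for f(t, x): d f(t, B_t) = (f_t + (1/2) f_xx) dt + f_x dB_t. Compute partials of f(t, x) = 4*t*x^5:
  f_t(t,x)  = 4*x^5
  f_x(t,x)  = 20*t*x^4
  f_xx(t,x) = 80*t*x^3
Assemble drift = f_t + (1/2) f_xx = 4*x^3*(10*t + x^2) and diffusion = f_x = 20*t*x^4. Substituting x = B_t:
  d(4*B_t^5*t) = (4*B_t^3*(B_t^2 + 10*t)) dt + (20*B_t^4*t) dB_t.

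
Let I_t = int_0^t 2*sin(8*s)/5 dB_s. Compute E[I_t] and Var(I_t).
E[I_t] = 0; Var(I_t) = 2*t/25 - sin(8*t)*cos(8*t)/100

The Itô integral of a deterministic integrand f(s) has mean 0 because each increment f(s) * (B_{s+ds} - B_s) has mean 0. By the Itô isometry:
  Var( int_0^t f(s) dB_s ) = E[ (int_0^t f(s) dB_s)^2 ] = int_0^t f(s)^2 ds.
Here f(s) = 2*sin(8*s)/5, so f(s)^2 = 4*sin(8*s)^2/25. Integrate:
  int_0^t (4*sin(8*s)^2/25) ds = 2*t/25 - sin(8*t)*cos(8*t)/100.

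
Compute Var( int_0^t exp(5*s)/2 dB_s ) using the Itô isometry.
Var = exp(10*t)/40 - 1/40

The Itô integral of a deterministic integrand f(s) has mean 0 because each increment f(s) * (B_{s+ds} - B_s) has mean 0. By the Itô isometry:
  Var( int_0^t f(s) dB_s ) = E[ (int_0^t f(s) dB_s)^2 ] = int_0^t f(s)^2 ds.
Here f(s) = exp(5*s)/2, so f(s)^2 = exp(10*s)/4. Integrate:
  int_0^t (exp(10*s)/4) ds = exp(10*t)/40 - 1/40.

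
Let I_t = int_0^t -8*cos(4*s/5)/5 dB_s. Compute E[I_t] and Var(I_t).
E[I_t] = 0; Var(I_t) = 32*t/25 + 8*sin(4*t/5)*cos(4*t/5)/5

The Itô integral of a deterministic integrand f(s) has mean 0 because each increment f(s) * (B_{s+ds} - B_s) has mean 0. By the Itô isometry:
  Var( int_0^t f(s) dB_s ) = E[ (int_0^t f(s) dB_s)^2 ] = int_0^t f(s)^2 ds.
Here f(s) = -8*cos(4*s/5)/5, so f(s)^2 = 64*cos(4*s/5)^2/25. Integrate:
  int_0^t (64*cos(4*s/5)^2/25) ds = 32*t/25 + 8*sin(4*t/5)*cos(4*t/5)/5.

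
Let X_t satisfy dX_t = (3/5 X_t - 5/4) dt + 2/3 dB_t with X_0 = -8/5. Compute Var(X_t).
Var(X_t) = 10*exp(6*t/5)/27 - 10/27

The variance V(t) = Var(X_t) satisfies V'(t) = 2 a V(t) + c^2 with V(0) = 0 (drift coefficient is linear in X, diffusion is constant). With a = 3/5, c = 2/3, the solution is
  V(t) = (c^2 / (2 a)) * (exp(2 a t) - 1)
       = ((2/3)^2 / (2*(3/5))) * (exp((6/5) t) - 1)
       = 10*exp(6*t/5)/27 - 10/27.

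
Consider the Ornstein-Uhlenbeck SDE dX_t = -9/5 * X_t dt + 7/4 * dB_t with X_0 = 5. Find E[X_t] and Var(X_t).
E[X_t] = 5*exp(-9*t/5); Var(X_t) = 245/288 - 245*exp(-18*t/5)/288

The OU SDE dX = -theta X dt + sigma dB admits the integrating factor exp(theta t): d(exp(theta t) X_t) = sigma exp(theta t) dB_t. Integrating from 0 to t:
  X_t = x_0 * exp(-theta t) + sigma * int_0^t exp(-theta (t-s)) dB_s.
The Itô integral has mean 0 and (by the Itô isometry) variance sigma^2 * int_0^t exp(-2 theta (t - s)) ds = sigma^2 * (1 - exp(-2 theta t)) / (2 theta).
With theta = 9/5, sigma = 7/4, x_0 = 5:
  E[X_t] = 5 * exp(-9/5 t) = 5*exp(-9*t/5)
  Var(X_t) = (7/4)^2 * (1 - exp(-2*9/5 t)) / (2 * 9/5) = 245/288 - 245*exp(-18*t/5)/288.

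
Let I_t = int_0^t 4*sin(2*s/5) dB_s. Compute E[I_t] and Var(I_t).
E[I_t] = 0; Var(I_t) = 8*t - 10*sin(4*t/5)

The Itô integral of a deterministic integrand f(s) has mean 0 because each increment f(s) * (B_{s+ds} - B_s) has mean 0. By the Itô isometry:
  Var( int_0^t f(s) dB_s ) = E[ (int_0^t f(s) dB_s)^2 ] = int_0^t f(s)^2 ds.
Here f(s) = 4*sin(2*s/5), so f(s)^2 = 16*sin(2*s/5)^2. Integrate:
  int_0^t (16*sin(2*s/5)^2) ds = 8*t - 10*sin(4*t/5).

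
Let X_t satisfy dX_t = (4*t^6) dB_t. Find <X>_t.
<X>_t = 16*t^13/13

For an Itô process dX_t = a(t) dt + b(t) dB_t, the quadratic variation is <X>_t = int_0^t b(s)^2 ds (the drift term does not contribute). Here b(s) = 4*s^6, so
  b(s)^2 = 16*s^12.
Integrating from 0 to t:
  <X>_t = int_0^t (16*s^12) ds = 16*t^13/13.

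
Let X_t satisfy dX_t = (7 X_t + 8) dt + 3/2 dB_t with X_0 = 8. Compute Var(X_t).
Var(X_t) = 9*exp(14*t)/56 - 9/56

The variance V(t) = Var(X_t) satisfies V'(t) = 2 a V(t) + c^2 with V(0) = 0 (drift coefficient is linear in X, diffusion is constant). With a = 7, c = 3/2, the solution is
  V(t) = (c^2 / (2 a)) * (exp(2 a t) - 1)
       = ((3/2)^2 / (2*7)) * (exp(14 t) - 1)
       = 9*exp(14*t)/56 - 9/56.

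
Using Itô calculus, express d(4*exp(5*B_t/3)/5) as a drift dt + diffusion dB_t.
d(4*exp(5*B_t/3)/5) = (10*exp(5*B_t/3)/9) dt + (4*exp(5*B_t/3)/3) dB_t

Itô's formula for f(B_t) gives d f(B_t) = f'(B_t) dB_t + (1/2) f''(B_t) dt. Compute derivatives of f(x) = 4*exp(5*x/3)/5:
  f'(x)  = 4*exp(5*x/3)/3
  f''(x) = 20*exp(5*x/3)/9
Substitute x = B_t and multiply the f'' term by 1/2:
  drift     = (1/2) * (20*exp(5*x/3)/9) evaluated at B_t = 10*exp(5*B_t/3)/9
  diffusion = (4*exp(5*x/3)/3) evaluated at B_t = 4*exp(5*B_t/3)/3
Therefore d(4*exp(5*B_t/3)/5) = (10*exp(5*B_t/3)/9) dt + (4*exp(5*B_t/3)/3) dB_t.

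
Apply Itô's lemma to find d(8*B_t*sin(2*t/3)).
d(8*B_t*sin(2*t/3)) = (16*B_t*cos(2*t/3)/3) dt + (8*sin(2*t/3)) dB_t

Itô's formula for f(t, x): d f(t, B_t) = (f_t + (1/2) f_xx) dt + f_x dB_t. Compute partials of f(t, x) = 8*x*sin(2*t/3):
  f_t(t,x)  = 16*x*cos(2*t/3)/3
  f_x(t,x)  = 8*sin(2*t/3)
  f_xx(t,x) = 0
Assemble drift = f_t + (1/2) f_xx = 16*x*cos(2*t/3)/3 and diffusion = f_x = 8*sin(2*t/3). Substituting x = B_t:
  d(8*B_t*sin(2*t/3)) = (16*B_t*cos(2*t/3)/3) dt + (8*sin(2*t/3)) dB_t.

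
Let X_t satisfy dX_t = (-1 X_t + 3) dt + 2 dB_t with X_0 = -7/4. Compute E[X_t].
E[X_t] = 3 - 19*exp(-t)/4

Taking expectations and using E[dB_t] = 0, the mean m(t) = E[X_t] satisfies the ODE m'(t) = a m(t) + b with m(0) = x_0. With a = -1, b = 3, x_0 = -7/4, the solution is
  m(t) = x_0 * exp(a t) + (b/a) * (exp(a t) - 1)
       = (-7/4) * exp((-1) t) + (3/(-1)) * (exp((-1) t) - 1)
       = 3 - 19*exp(-t)/4.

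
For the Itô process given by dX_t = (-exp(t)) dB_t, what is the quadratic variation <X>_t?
<X>_t = exp(2*t)/2 - 1/2

For an Itô process dX_t = a(t) dt + b(t) dB_t, the quadratic variation is <X>_t = int_0^t b(s)^2 ds (the drift term does not contribute). Here b(s) = -exp(s), so
  b(s)^2 = exp(2*s).
Integrating from 0 to t:
  <X>_t = int_0^t (exp(2*s)) ds = exp(2*t)/2 - 1/2.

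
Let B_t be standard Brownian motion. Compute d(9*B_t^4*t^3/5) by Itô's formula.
d(9*B_t^4*t^3/5) = (27*B_t^2*t^2*(B_t^2 + 2*t)/5) dt + (36*B_t^3*t^3/5) dB_t

Itô's formula for f(t, x): d f(t, B_t) = (f_t + (1/2) f_xx) dt + f_x dB_t. Compute partials of f(t, x) = 9*t^3*x^4/5:
  f_t(t,x)  = 27*t^2*x^4/5
  f_x(t,x)  = 36*t^3*x^3/5
  f_xx(t,x) = 108*t^3*x^2/5
Assemble drift = f_t + (1/2) f_xx = 27*t^2*x^2*(2*t + x^2)/5 and diffusion = f_x = 36*t^3*x^3/5. Substituting x = B_t:
  d(9*B_t^4*t^3/5) = (27*B_t^2*t^2*(B_t^2 + 2*t)/5) dt + (36*B_t^3*t^3/5) dB_t.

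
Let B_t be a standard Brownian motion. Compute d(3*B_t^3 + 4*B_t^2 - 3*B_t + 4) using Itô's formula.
d(3*B_t^3 + 4*B_t^2 - 3*B_t + 4) = (9*B_t + 4) dt + (9*B_t^2 + 8*B_t - 3) dB_t

Itô's formula for f(B_t) gives d f(B_t) = f'(B_t) dB_t + (1/2) f''(B_t) dt. Compute derivatives of f(x) = 3*x^3 + 4*x^2 - 3*x + 4:
  f'(x)  = 9*x^2 + 8*x - 3
  f''(x) = 18*x + 8
Substitute x = B_t and multiply the f'' term by 1/2:
  drift     = (1/2) * (18*x + 8) evaluated at B_t = 9*B_t + 4
  diffusion = (9*x^2 + 8*x - 3) evaluated at B_t = 9*B_t^2 + 8*B_t - 3
Therefore d(3*B_t^3 + 4*B_t^2 - 3*B_t + 4) = (9*B_t + 4) dt + (9*B_t^2 + 8*B_t - 3) dB_t.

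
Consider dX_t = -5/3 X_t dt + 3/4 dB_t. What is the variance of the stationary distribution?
lim Var(X_t) = 27/160

The OU SDE dX = -theta X dt + sigma dB admits the integrating factor exp(theta t): d(exp(theta t) X_t) = sigma exp(theta t) dB_t. Integrating from 0 to t gives X_t = x_0 * exp(-theta t) + sigma * int_0^t exp(-theta (t-s)) dB_s for any initial x_0. The Itô integral has variance (by the Itô isometry) sigma^2 * int_0^t exp(-2 theta (t - s)) ds = sigma^2 * (1 - exp(-2 theta t)) / (2 theta), independent of x_0.
With theta = 5/3, sigma = 3/4:
  Var(X_t) = (3/4)^2 * (1 - exp(-2*5/3 t)) / (2 * 5/3) = 27/160 - 27*exp(-10*t/3)/160.
As t -> infinity, exp(-2*5/3 t) -> 0, so the stationary variance is sigma^2 / (2 theta) = 27/160.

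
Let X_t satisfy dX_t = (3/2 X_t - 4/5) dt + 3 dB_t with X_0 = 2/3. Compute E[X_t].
E[X_t] = 2*exp(3*t/2)/15 + 8/15

Taking expectations and using E[dB_t] = 0, the mean m(t) = E[X_t] satisfies the ODE m'(t) = a m(t) + b with m(0) = x_0. With a = 3/2, b = -4/5, x_0 = 2/3, the solution is
  m(t) = x_0 * exp(a t) + (b/a) * (exp(a t) - 1)
       = (2/3) * exp((3/2) t) + ((-4/5)/(3/2)) * (exp((3/2) t) - 1)
       = 2*exp(3*t/2)/15 + 8/15.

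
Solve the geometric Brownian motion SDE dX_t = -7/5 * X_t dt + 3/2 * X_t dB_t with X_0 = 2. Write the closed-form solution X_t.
X_t = 2 * exp((-101/40) * t + (3/2) * B_t)

For GBM dX = mu X dt + sigma X dB with X_0 = x_0, apply Itô to Y = log X: dY = (mu - sigma^2/2) dt + sigma dB, so Y_t = log(x_0) + (mu - sigma^2/2) t + sigma B_t and hence X_t = x_0 * exp((mu - sigma^2/2) t + sigma B_t).
With mu = -7/5, sigma = 3/2, x_0 = 2, this gives:
  X_t = 2 * exp((-101/40) * t + (3/2) * B_t).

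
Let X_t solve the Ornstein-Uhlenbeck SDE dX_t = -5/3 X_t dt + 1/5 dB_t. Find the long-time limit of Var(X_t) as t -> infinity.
lim Var(X_t) = 3/250

The OU SDE dX = -theta X dt + sigma dB admits the integrating factor exp(theta t): d(exp(theta t) X_t) = sigma exp(theta t) dB_t. Integrating from 0 to t gives X_t = x_0 * exp(-theta t) + sigma * int_0^t exp(-theta (t-s)) dB_s for any initial x_0. The Itô integral has variance (by the Itô isometry) sigma^2 * int_0^t exp(-2 theta (t - s)) ds = sigma^2 * (1 - exp(-2 theta t)) / (2 theta), independent of x_0.
With theta = 5/3, sigma = 1/5:
  Var(X_t) = (1/5)^2 * (1 - exp(-2*5/3 t)) / (2 * 5/3) = 3/250 - 3*exp(-10*t/3)/250.
As t -> infinity, exp(-2*5/3 t) -> 0, so the stationary variance is sigma^2 / (2 theta) = 3/250.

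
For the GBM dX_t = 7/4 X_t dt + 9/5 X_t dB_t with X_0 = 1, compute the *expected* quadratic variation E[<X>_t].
E[<X>_t] = 162*exp(337*t/50)/337 - 162/337

<X>_t = int_0^t ((9/5) * X_s)^2 ds. Taking expectation inside the integral: E[<X>_t] = (9/5)^2 * int_0^t E[X_s^2] ds. For GBM, E[X_s^2] = x_0^2 * exp((2 mu + sigma^2) s). Integrating:
  E[<X>_t] = (9/5)^2 * 1^2 * (exp((2*(7/4) + (9/5)^2) t) - 1) / (2*(7/4) + (9/5)^2)
           = (9/5)^2 * 1^2 * (exp((337/50) t) - 1) / (337/50) = 162*exp(337*t/50)/337 - 162/337.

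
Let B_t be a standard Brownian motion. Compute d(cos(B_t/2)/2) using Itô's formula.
d(cos(B_t/2)/2) = (-cos(B_t/2)/16) dt + (-sin(B_t/2)/4) dB_t

Itô's formula for f(B_t) gives d f(B_t) = f'(B_t) dB_t + (1/2) f''(B_t) dt. Compute derivatives of f(x) = cos(x/2)/2:
  f'(x)  = -sin(x/2)/4
  f''(x) = -cos(x/2)/8
Substitute x = B_t and multiply the f'' term by 1/2:
  drift     = (1/2) * (-cos(x/2)/8) evaluated at B_t = -cos(B_t/2)/16
  diffusion = (-sin(x/2)/4) evaluated at B_t = -sin(B_t/2)/4
Therefore d(cos(B_t/2)/2) = (-cos(B_t/2)/16) dt + (-sin(B_t/2)/4) dB_t.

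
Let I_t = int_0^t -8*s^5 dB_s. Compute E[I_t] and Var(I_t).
E[I_t] = 0; Var(I_t) = 64*t^11/11

The Itô integral of a deterministic integrand f(s) has mean 0 because each increment f(s) * (B_{s+ds} - B_s) has mean 0. By the Itô isometry:
  Var( int_0^t f(s) dB_s ) = E[ (int_0^t f(s) dB_s)^2 ] = int_0^t f(s)^2 ds.
Here f(s) = -8*s^5, so f(s)^2 = 64*s^10. Integrate:
  int_0^t (64*s^10) ds = 64*t^11/11.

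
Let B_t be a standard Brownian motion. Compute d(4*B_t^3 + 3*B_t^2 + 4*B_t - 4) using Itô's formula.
d(4*B_t^3 + 3*B_t^2 + 4*B_t - 4) = (12*B_t + 3) dt + (12*B_t^2 + 6*B_t + 4) dB_t

Itô's formula for f(B_t) gives d f(B_t) = f'(B_t) dB_t + (1/2) f''(B_t) dt. Compute derivatives of f(x) = 4*x^3 + 3*x^2 + 4*x - 4:
  f'(x)  = 12*x^2 + 6*x + 4
  f''(x) = 24*x + 6
Substitute x = B_t and multiply the f'' term by 1/2:
  drift     = (1/2) * (24*x + 6) evaluated at B_t = 12*B_t + 3
  diffusion = (12*x^2 + 6*x + 4) evaluated at B_t = 12*B_t^2 + 6*B_t + 4
Therefore d(4*B_t^3 + 3*B_t^2 + 4*B_t - 4) = (12*B_t + 3) dt + (12*B_t^2 + 6*B_t + 4) dB_t.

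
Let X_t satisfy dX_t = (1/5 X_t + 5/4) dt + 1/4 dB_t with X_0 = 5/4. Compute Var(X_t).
Var(X_t) = 5*exp(2*t/5)/32 - 5/32

The variance V(t) = Var(X_t) satisfies V'(t) = 2 a V(t) + c^2 with V(0) = 0 (drift coefficient is linear in X, diffusion is constant). With a = 1/5, c = 1/4, the solution is
  V(t) = (c^2 / (2 a)) * (exp(2 a t) - 1)
       = ((1/4)^2 / (2*(1/5))) * (exp((2/5) t) - 1)
       = 5*exp(2*t/5)/32 - 5/32.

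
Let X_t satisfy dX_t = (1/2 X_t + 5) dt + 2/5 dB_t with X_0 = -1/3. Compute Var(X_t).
Var(X_t) = 4*exp(t)/25 - 4/25

The variance V(t) = Var(X_t) satisfies V'(t) = 2 a V(t) + c^2 with V(0) = 0 (drift coefficient is linear in X, diffusion is constant). With a = 1/2, c = 2/5, the solution is
  V(t) = (c^2 / (2 a)) * (exp(2 a t) - 1)
       = ((2/5)^2 / (2*(1/2))) * (exp(1 t) - 1)
       = 4*exp(t)/25 - 4/25.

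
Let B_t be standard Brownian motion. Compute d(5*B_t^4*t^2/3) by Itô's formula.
d(5*B_t^4*t^2/3) = (10*B_t^2*t*(B_t^2 + 3*t)/3) dt + (20*B_t^3*t^2/3) dB_t

Itô's formula for f(t, x): d f(t, B_t) = (f_t + (1/2) f_xx) dt + f_x dB_t. Compute partials of f(t, x) = 5*t^2*x^4/3:
  f_t(t,x)  = 10*t*x^4/3
  f_x(t,x)  = 20*t^2*x^3/3
  f_xx(t,x) = 20*t^2*x^2
Assemble drift = f_t + (1/2) f_xx = 10*t*x^2*(3*t + x^2)/3 and diffusion = f_x = 20*t^2*x^3/3. Substituting x = B_t:
  d(5*B_t^4*t^2/3) = (10*B_t^2*t*(B_t^2 + 3*t)/3) dt + (20*B_t^3*t^2/3) dB_t.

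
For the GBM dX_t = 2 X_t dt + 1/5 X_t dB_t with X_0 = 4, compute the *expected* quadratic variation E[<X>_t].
E[<X>_t] = 16*exp(101*t/25)/101 - 16/101

<X>_t = int_0^t ((1/5) * X_s)^2 ds. Taking expectation inside the integral: E[<X>_t] = (1/5)^2 * int_0^t E[X_s^2] ds. For GBM, E[X_s^2] = x_0^2 * exp((2 mu + sigma^2) s). Integrating:
  E[<X>_t] = (1/5)^2 * 4^2 * (exp((2*2 + (1/5)^2) t) - 1) / (2*2 + (1/5)^2)
           = (1/5)^2 * 4^2 * (exp((101/25) t) - 1) / (101/25) = 16*exp(101*t/25)/101 - 16/101.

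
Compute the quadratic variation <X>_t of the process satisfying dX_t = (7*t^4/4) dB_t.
<X>_t = 49*t^9/144

For an Itô process dX_t = a(t) dt + b(t) dB_t, the quadratic variation is <X>_t = int_0^t b(s)^2 ds (the drift term does not contribute). Here b(s) = 7*s^4/4, so
  b(s)^2 = 49*s^8/16.
Integrating from 0 to t:
  <X>_t = int_0^t (49*s^8/16) ds = 49*t^9/144.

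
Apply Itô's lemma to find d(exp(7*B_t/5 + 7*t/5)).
d(exp(7*B_t/5 + 7*t/5)) = (119*exp(7*B_t/5 + 7*t/5)/50) dt + (7*exp(7*B_t/5 + 7*t/5)/5) dB_t

Itô's formula for f(t, x): d f(t, B_t) = (f_t + (1/2) f_xx) dt + f_x dB_t. Compute partials of f(t, x) = exp(7*t/5 + 7*x/5):
  f_t(t,x)  = 7*exp(7*t/5 + 7*x/5)/5
  f_x(t,x)  = 7*exp(7*t/5 + 7*x/5)/5
  f_xx(t,x) = 49*exp(7*t/5 + 7*x/5)/25
Assemble drift = f_t + (1/2) f_xx = 119*exp(7*t/5 + 7*x/5)/50 and diffusion = f_x = 7*exp(7*t/5 + 7*x/5)/5. Substituting x = B_t:
  d(exp(7*B_t/5 + 7*t/5)) = (119*exp(7*B_t/5 + 7*t/5)/50) dt + (7*exp(7*B_t/5 + 7*t/5)/5) dB_t.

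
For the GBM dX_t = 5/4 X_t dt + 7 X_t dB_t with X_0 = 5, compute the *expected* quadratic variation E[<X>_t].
E[<X>_t] = 2450*exp(103*t/2)/103 - 2450/103

<X>_t = int_0^t (7 * X_s)^2 ds. Taking expectation inside the integral: E[<X>_t] = 7^2 * int_0^t E[X_s^2] ds. For GBM, E[X_s^2] = x_0^2 * exp((2 mu + sigma^2) s). Integrating:
  E[<X>_t] = 7^2 * 5^2 * (exp((2*(5/4) + 7^2) t) - 1) / (2*(5/4) + 7^2)
           = 7^2 * 5^2 * (exp((103/2) t) - 1) / (103/2) = 2450*exp(103*t/2)/103 - 2450/103.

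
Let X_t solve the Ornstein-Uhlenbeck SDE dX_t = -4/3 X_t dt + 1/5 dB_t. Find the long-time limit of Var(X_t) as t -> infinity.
lim Var(X_t) = 3/200

The OU SDE dX = -theta X dt + sigma dB admits the integrating factor exp(theta t): d(exp(theta t) X_t) = sigma exp(theta t) dB_t. Integrating from 0 to t gives X_t = x_0 * exp(-theta t) + sigma * int_0^t exp(-theta (t-s)) dB_s for any initial x_0. The Itô integral has variance (by the Itô isometry) sigma^2 * int_0^t exp(-2 theta (t - s)) ds = sigma^2 * (1 - exp(-2 theta t)) / (2 theta), independent of x_0.
With theta = 4/3, sigma = 1/5:
  Var(X_t) = (1/5)^2 * (1 - exp(-2*4/3 t)) / (2 * 4/3) = 3/200 - 3*exp(-8*t/3)/200.
As t -> infinity, exp(-2*4/3 t) -> 0, so the stationary variance is sigma^2 / (2 theta) = 3/200.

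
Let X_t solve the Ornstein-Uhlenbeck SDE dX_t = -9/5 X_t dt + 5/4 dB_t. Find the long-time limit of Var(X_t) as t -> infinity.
lim Var(X_t) = 125/288

The OU SDE dX = -theta X dt + sigma dB admits the integrating factor exp(theta t): d(exp(theta t) X_t) = sigma exp(theta t) dB_t. Integrating from 0 to t gives X_t = x_0 * exp(-theta t) + sigma * int_0^t exp(-theta (t-s)) dB_s for any initial x_0. The Itô integral has variance (by the Itô isometry) sigma^2 * int_0^t exp(-2 theta (t - s)) ds = sigma^2 * (1 - exp(-2 theta t)) / (2 theta), independent of x_0.
With theta = 9/5, sigma = 5/4:
  Var(X_t) = (5/4)^2 * (1 - exp(-2*9/5 t)) / (2 * 9/5) = 125/288 - 125*exp(-18*t/5)/288.
As t -> infinity, exp(-2*9/5 t) -> 0, so the stationary variance is sigma^2 / (2 theta) = 125/288.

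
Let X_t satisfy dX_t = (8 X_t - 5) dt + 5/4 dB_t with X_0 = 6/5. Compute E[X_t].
E[X_t] = 23*exp(8*t)/40 + 5/8

Taking expectations and using E[dB_t] = 0, the mean m(t) = E[X_t] satisfies the ODE m'(t) = a m(t) + b with m(0) = x_0. With a = 8, b = -5, x_0 = 6/5, the solution is
  m(t) = x_0 * exp(a t) + (b/a) * (exp(a t) - 1)
       = (6/5) * exp(8 t) + ((-5)/8) * (exp(8 t) - 1)
       = 23*exp(8*t)/40 + 5/8.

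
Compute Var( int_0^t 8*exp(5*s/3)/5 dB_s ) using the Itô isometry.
Var = 96*exp(10*t/3)/125 - 96/125

The Itô integral of a deterministic integrand f(s) has mean 0 because each increment f(s) * (B_{s+ds} - B_s) has mean 0. By the Itô isometry:
  Var( int_0^t f(s) dB_s ) = E[ (int_0^t f(s) dB_s)^2 ] = int_0^t f(s)^2 ds.
Here f(s) = 8*exp(5*s/3)/5, so f(s)^2 = 64*exp(10*s/3)/25. Integrate:
  int_0^t (64*exp(10*s/3)/25) ds = 96*exp(10*t/3)/125 - 96/125.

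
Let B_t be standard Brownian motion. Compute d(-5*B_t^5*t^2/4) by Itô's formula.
d(-5*B_t^5*t^2/4) = (5*B_t^3*t*(-B_t^2 - 5*t)/2) dt + (-25*B_t^4*t^2/4) dB_t

Itô's formula for f(t, x): d f(t, B_t) = (f_t + (1/2) f_xx) dt + f_x dB_t. Compute partials of f(t, x) = -5*t^2*x^5/4:
  f_t(t,x)  = -5*t*x^5/2
  f_x(t,x)  = -25*t^2*x^4/4
  f_xx(t,x) = -25*t^2*x^3
Assemble drift = f_t + (1/2) f_xx = 5*t*x^3*(-5*t - x^2)/2 and diffusion = f_x = -25*t^2*x^4/4. Substituting x = B_t:
  d(-5*B_t^5*t^2/4) = (5*B_t^3*t*(-B_t^2 - 5*t)/2) dt + (-25*B_t^4*t^2/4) dB_t.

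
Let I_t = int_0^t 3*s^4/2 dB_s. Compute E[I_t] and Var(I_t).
E[I_t] = 0; Var(I_t) = t^9/4

The Itô integral of a deterministic integrand f(s) has mean 0 because each increment f(s) * (B_{s+ds} - B_s) has mean 0. By the Itô isometry:
  Var( int_0^t f(s) dB_s ) = E[ (int_0^t f(s) dB_s)^2 ] = int_0^t f(s)^2 ds.
Here f(s) = 3*s^4/2, so f(s)^2 = 9*s^8/4. Integrate:
  int_0^t (9*s^8/4) ds = t^9/4.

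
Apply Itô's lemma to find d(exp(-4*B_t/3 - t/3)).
d(exp(-4*B_t/3 - t/3)) = (5*exp(-4*B_t/3 - t/3)/9) dt + (-4*exp(-4*B_t/3 - t/3)/3) dB_t

Itô's formula for f(t, x): d f(t, B_t) = (f_t + (1/2) f_xx) dt + f_x dB_t. Compute partials of f(t, x) = exp(-t/3 - 4*x/3):
  f_t(t,x)  = -exp(-t/3 - 4*x/3)/3
  f_x(t,x)  = -4*exp(-t/3 - 4*x/3)/3
  f_xx(t,x) = 16*exp(-t/3 - 4*x/3)/9
Assemble drift = f_t + (1/2) f_xx = 5*exp(-t/3 - 4*x/3)/9 and diffusion = f_x = -4*exp(-t/3 - 4*x/3)/3. Substituting x = B_t:
  d(exp(-4*B_t/3 - t/3)) = (5*exp(-4*B_t/3 - t/3)/9) dt + (-4*exp(-4*B_t/3 - t/3)/3) dB_t.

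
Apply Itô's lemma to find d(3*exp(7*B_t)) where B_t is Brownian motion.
d(3*exp(7*B_t)) = (147*exp(7*B_t)/2) dt + (21*exp(7*B_t)) dB_t

Itô's formula for f(B_t) gives d f(B_t) = f'(B_t) dB_t + (1/2) f''(B_t) dt. Compute derivatives of f(x) = 3*exp(7*x):
  f'(x)  = 21*exp(7*x)
  f''(x) = 147*exp(7*x)
Substitute x = B_t and multiply the f'' term by 1/2:
  drift     = (1/2) * (147*exp(7*x)) evaluated at B_t = 147*exp(7*B_t)/2
  diffusion = (21*exp(7*x)) evaluated at B_t = 21*exp(7*B_t)
Therefore d(3*exp(7*B_t)) = (147*exp(7*B_t)/2) dt + (21*exp(7*B_t)) dB_t.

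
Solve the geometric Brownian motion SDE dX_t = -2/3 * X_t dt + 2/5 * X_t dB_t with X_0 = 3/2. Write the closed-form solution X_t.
X_t = 3/2 * exp((-56/75) * t + (2/5) * B_t)

For GBM dX = mu X dt + sigma X dB with X_0 = x_0, apply Itô to Y = log X: dY = (mu - sigma^2/2) dt + sigma dB, so Y_t = log(x_0) + (mu - sigma^2/2) t + sigma B_t and hence X_t = x_0 * exp((mu - sigma^2/2) t + sigma B_t).
With mu = -2/3, sigma = 2/5, x_0 = 3/2, this gives:
  X_t = 3/2 * exp((-56/75) * t + (2/5) * B_t).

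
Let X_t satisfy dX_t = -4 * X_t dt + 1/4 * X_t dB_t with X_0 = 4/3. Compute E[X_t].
E[X_t] = 4*exp(-4*t)/3

For GBM dX = mu X dt + sigma X dB with X_0 = x_0, apply Itô to Y = log X: dY = (mu - sigma^2/2) dt + sigma dB, so Y_t = log(x_0) + (mu - sigma^2/2) t + sigma B_t and hence X_t = x_0 * exp((mu - sigma^2/2) t + sigma B_t).
With mu = -4, sigma = 1/4, x_0 = 4/3, this gives:
  X_t = 4/3 * exp((-129/32) * t + (1/4) * B_t).
Since sigma*B_t ~ Normal(0, sigma^2 t), E[exp(sigma*B_t)] = exp(sigma^2 t / 2); so E[X_t] = x_0 * exp((mu - sigma^2/2) t) * exp(sigma^2 t / 2) = x_0 * exp(mu t) = 4*exp(-4*t)/3.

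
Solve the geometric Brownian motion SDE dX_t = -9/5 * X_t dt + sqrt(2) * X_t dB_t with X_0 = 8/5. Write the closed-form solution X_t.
X_t = 8/5 * exp((-14/5) * t + (sqrt(2)) * B_t)

For GBM dX = mu X dt + sigma X dB with X_0 = x_0, apply Itô to Y = log X: dY = (mu - sigma^2/2) dt + sigma dB, so Y_t = log(x_0) + (mu - sigma^2/2) t + sigma B_t and hence X_t = x_0 * exp((mu - sigma^2/2) t + sigma B_t).
With mu = -9/5, sigma = sqrt(2), x_0 = 8/5, this gives:
  X_t = 8/5 * exp((-14/5) * t + (sqrt(2)) * B_t).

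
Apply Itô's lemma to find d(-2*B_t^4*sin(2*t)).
d(-2*B_t^4*sin(2*t)) = (-4*B_t^2*(B_t^2*cos(2*t) + 3*sin(2*t))) dt + (-8*B_t^3*sin(2*t)) dB_t

Itô's formula for f(t, x): d f(t, B_t) = (f_t + (1/2) f_xx) dt + f_x dB_t. Compute partials of f(t, x) = -2*x^4*sin(2*t):
  f_t(t,x)  = -4*x^4*cos(2*t)
  f_x(t,x)  = -8*x^3*sin(2*t)
  f_xx(t,x) = -24*x^2*sin(2*t)
Assemble drift = f_t + (1/2) f_xx = -4*x^2*(x^2*cos(2*t) + 3*sin(2*t)) and diffusion = f_x = -8*x^3*sin(2*t). Substituting x = B_t:
  d(-2*B_t^4*sin(2*t)) = (-4*B_t^2*(B_t^2*cos(2*t) + 3*sin(2*t))) dt + (-8*B_t^3*sin(2*t)) dB_t.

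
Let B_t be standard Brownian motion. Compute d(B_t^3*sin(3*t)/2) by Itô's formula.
d(B_t^3*sin(3*t)/2) = (3*B_t*(B_t^2*cos(3*t) + sin(3*t))/2) dt + (3*B_t^2*sin(3*t)/2) dB_t

Itô's formula for f(t, x): d f(t, B_t) = (f_t + (1/2) f_xx) dt + f_x dB_t. Compute partials of f(t, x) = x^3*sin(3*t)/2:
  f_t(t,x)  = 3*x^3*cos(3*t)/2
  f_x(t,x)  = 3*x^2*sin(3*t)/2
  f_xx(t,x) = 3*x*sin(3*t)
Assemble drift = f_t + (1/2) f_xx = 3*x*(x^2*cos(3*t) + sin(3*t))/2 and diffusion = f_x = 3*x^2*sin(3*t)/2. Substituting x = B_t:
  d(B_t^3*sin(3*t)/2) = (3*B_t*(B_t^2*cos(3*t) + sin(3*t))/2) dt + (3*B_t^2*sin(3*t)/2) dB_t.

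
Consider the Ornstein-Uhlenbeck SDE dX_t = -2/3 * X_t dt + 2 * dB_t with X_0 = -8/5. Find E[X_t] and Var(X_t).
E[X_t] = -8*exp(-2*t/3)/5; Var(X_t) = 3 - 3*exp(-4*t/3)

The OU SDE dX = -theta X dt + sigma dB admits the integrating factor exp(theta t): d(exp(theta t) X_t) = sigma exp(theta t) dB_t. Integrating from 0 to t:
  X_t = x_0 * exp(-theta t) + sigma * int_0^t exp(-theta (t-s)) dB_s.
The Itô integral has mean 0 and (by the Itô isometry) variance sigma^2 * int_0^t exp(-2 theta (t - s)) ds = sigma^2 * (1 - exp(-2 theta t)) / (2 theta).
With theta = 2/3, sigma = 2, x_0 = -8/5:
  E[X_t] = -8/5 * exp(-2/3 t) = -8*exp(-2*t/3)/5
  Var(X_t) = (2)^2 * (1 - exp(-2*2/3 t)) / (2 * 2/3) = 3 - 3*exp(-4*t/3).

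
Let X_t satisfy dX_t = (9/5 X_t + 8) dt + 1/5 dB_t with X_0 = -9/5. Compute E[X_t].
E[X_t] = 119*exp(9*t/5)/45 - 40/9

Taking expectations and using E[dB_t] = 0, the mean m(t) = E[X_t] satisfies the ODE m'(t) = a m(t) + b with m(0) = x_0. With a = 9/5, b = 8, x_0 = -9/5, the solution is
  m(t) = x_0 * exp(a t) + (b/a) * (exp(a t) - 1)
       = (-9/5) * exp((9/5) t) + (8/(9/5)) * (exp((9/5) t) - 1)
       = 119*exp(9*t/5)/45 - 40/9.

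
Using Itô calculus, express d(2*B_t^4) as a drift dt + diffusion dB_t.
d(2*B_t^4) = (12*B_t^2) dt + (8*B_t^3) dB_t

Itô's formula for f(B_t) gives d f(B_t) = f'(B_t) dB_t + (1/2) f''(B_t) dt. Compute derivatives of f(x) = 2*x^4:
  f'(x)  = 8*x^3
  f''(x) = 24*x^2
Substitute x = B_t and multiply the f'' term by 1/2:
  drift     = (1/2) * (24*x^2) evaluated at B_t = 12*B_t^2
  diffusion = (8*x^3) evaluated at B_t = 8*B_t^3
Therefore d(2*B_t^4) = (12*B_t^2) dt + (8*B_t^3) dB_t.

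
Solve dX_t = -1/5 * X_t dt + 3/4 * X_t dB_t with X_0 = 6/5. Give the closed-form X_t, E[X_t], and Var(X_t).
X_t = 6/5 * exp((-77/160) t + (3/4) B_t); E[X_t] = 6*exp(-t/5)/5; Var(X_t) = (36*exp(9*t/16) - 36)*exp(-2*t/5)/25

For GBM dX = mu X dt + sigma X dB with X_0 = x_0, apply Itô to Y = log X: dY = (mu - sigma^2/2) dt + sigma dB, so Y_t = log(x_0) + (mu - sigma^2/2) t + sigma B_t and hence X_t = x_0 * exp((mu - sigma^2/2) t + sigma B_t).
With mu = -1/5, sigma = 3/4, x_0 = 6/5, this gives:
  X_t = 6/5 * exp((-77/160) * t + (3/4) * B_t).
Since sigma*B_t ~ Normal(0, sigma^2 t), E[exp(sigma*B_t)] = exp(sigma^2 t / 2); so E[X_t] = x_0 * exp((mu - sigma^2/2) t) * exp(sigma^2 t / 2) = x_0 * exp(mu t) = 6*exp(-t/5)/5.
Var(X_t) = E[X_t^2] - (E[X_t])^2 = x_0^2 * exp(2 mu t) * (exp(sigma^2 t) - 1) = (36*exp(9*t/16) - 36)*exp(-2*t/5)/25.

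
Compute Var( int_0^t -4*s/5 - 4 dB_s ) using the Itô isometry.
Var = 16*t*(t^2 + 15*t + 75)/75

The Itô integral of a deterministic integrand f(s) has mean 0 because each increment f(s) * (B_{s+ds} - B_s) has mean 0. By the Itô isometry:
  Var( int_0^t f(s) dB_s ) = E[ (int_0^t f(s) dB_s)^2 ] = int_0^t f(s)^2 ds.
Here f(s) = -4*s/5 - 4, so f(s)^2 = 16*(s + 5)^2/25. Integrate:
  int_0^t (16*(s + 5)^2/25) ds = 16*t*(t^2 + 15*t + 75)/75.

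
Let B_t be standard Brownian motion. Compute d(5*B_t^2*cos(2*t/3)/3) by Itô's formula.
d(5*B_t^2*cos(2*t/3)/3) = (-10*B_t^2*sin(2*t/3)/9 + 5*cos(2*t/3)/3) dt + (10*B_t*cos(2*t/3)/3) dB_t

Itô's formula for f(t, x): d f(t, B_t) = (f_t + (1/2) f_xx) dt + f_x dB_t. Compute partials of f(t, x) = 5*x^2*cos(2*t/3)/3:
  f_t(t,x)  = -10*x^2*sin(2*t/3)/9
  f_x(t,x)  = 10*x*cos(2*t/3)/3
  f_xx(t,x) = 10*cos(2*t/3)/3
Assemble drift = f_t + (1/2) f_xx = -10*x^2*sin(2*t/3)/9 + 5*cos(2*t/3)/3 and diffusion = f_x = 10*x*cos(2*t/3)/3. Substituting x = B_t:
  d(5*B_t^2*cos(2*t/3)/3) = (-10*B_t^2*sin(2*t/3)/9 + 5*cos(2*t/3)/3) dt + (10*B_t*cos(2*t/3)/3) dB_t.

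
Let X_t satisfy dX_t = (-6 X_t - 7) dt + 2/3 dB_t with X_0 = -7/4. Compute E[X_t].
E[X_t] = -7/6 - 7*exp(-6*t)/12

Taking expectations and using E[dB_t] = 0, the mean m(t) = E[X_t] satisfies the ODE m'(t) = a m(t) + b with m(0) = x_0. With a = -6, b = -7, x_0 = -7/4, the solution is
  m(t) = x_0 * exp(a t) + (b/a) * (exp(a t) - 1)
       = (-7/4) * exp((-6) t) + ((-7)/(-6)) * (exp((-6) t) - 1)
       = -7/6 - 7*exp(-6*t)/12.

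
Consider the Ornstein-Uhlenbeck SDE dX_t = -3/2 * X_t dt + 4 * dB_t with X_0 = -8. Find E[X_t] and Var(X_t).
E[X_t] = -8*exp(-3*t/2); Var(X_t) = 16/3 - 16*exp(-3*t)/3

The OU SDE dX = -theta X dt + sigma dB admits the integrating factor exp(theta t): d(exp(theta t) X_t) = sigma exp(theta t) dB_t. Integrating from 0 to t:
  X_t = x_0 * exp(-theta t) + sigma * int_0^t exp(-theta (t-s)) dB_s.
The Itô integral has mean 0 and (by the Itô isometry) variance sigma^2 * int_0^t exp(-2 theta (t - s)) ds = sigma^2 * (1 - exp(-2 theta t)) / (2 theta).
With theta = 3/2, sigma = 4, x_0 = -8:
  E[X_t] = -8 * exp(-3/2 t) = -8*exp(-3*t/2)
  Var(X_t) = (4)^2 * (1 - exp(-2*3/2 t)) / (2 * 3/2) = 16/3 - 16*exp(-3*t)/3.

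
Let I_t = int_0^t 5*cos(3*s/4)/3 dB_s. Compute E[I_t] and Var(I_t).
E[I_t] = 0; Var(I_t) = 25*t/18 + 25*sin(3*t/2)/27

The Itô integral of a deterministic integrand f(s) has mean 0 because each increment f(s) * (B_{s+ds} - B_s) has mean 0. By the Itô isometry:
  Var( int_0^t f(s) dB_s ) = E[ (int_0^t f(s) dB_s)^2 ] = int_0^t f(s)^2 ds.
Here f(s) = 5*cos(3*s/4)/3, so f(s)^2 = 25*cos(3*s/4)^2/9. Integrate:
  int_0^t (25*cos(3*s/4)^2/9) ds = 25*t/18 + 25*sin(3*t/2)/27.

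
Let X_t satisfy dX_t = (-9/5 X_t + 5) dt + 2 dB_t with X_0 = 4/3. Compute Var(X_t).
Var(X_t) = 10/9 - 10*exp(-18*t/5)/9

The variance V(t) = Var(X_t) satisfies V'(t) = 2 a V(t) + c^2 with V(0) = 0 (drift coefficient is linear in X, diffusion is constant). With a = -9/5, c = 2, the solution is
  V(t) = (c^2 / (2 a)) * (exp(2 a t) - 1)
       = (2^2 / (2*(-9/5))) * (exp((-18/5) t) - 1)
       = 10/9 - 10*exp(-18*t/5)/9.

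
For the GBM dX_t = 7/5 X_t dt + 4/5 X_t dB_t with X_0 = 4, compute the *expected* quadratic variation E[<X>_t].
E[<X>_t] = 128*exp(86*t/25)/43 - 128/43

<X>_t = int_0^t ((4/5) * X_s)^2 ds. Taking expectation inside the integral: E[<X>_t] = (4/5)^2 * int_0^t E[X_s^2] ds. For GBM, E[X_s^2] = x_0^2 * exp((2 mu + sigma^2) s). Integrating:
  E[<X>_t] = (4/5)^2 * 4^2 * (exp((2*(7/5) + (4/5)^2) t) - 1) / (2*(7/5) + (4/5)^2)
           = (4/5)^2 * 4^2 * (exp((86/25) t) - 1) / (86/25) = 128*exp(86*t/25)/43 - 128/43.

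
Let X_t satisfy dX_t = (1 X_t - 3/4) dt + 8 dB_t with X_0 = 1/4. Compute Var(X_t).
Var(X_t) = 32*exp(2*t) - 32

The variance V(t) = Var(X_t) satisfies V'(t) = 2 a V(t) + c^2 with V(0) = 0 (drift coefficient is linear in X, diffusion is constant). With a = 1, c = 8, the solution is
  V(t) = (c^2 / (2 a)) * (exp(2 a t) - 1)
       = (8^2 / (2*1)) * (exp(2 t) - 1)
       = 32*exp(2*t) - 32.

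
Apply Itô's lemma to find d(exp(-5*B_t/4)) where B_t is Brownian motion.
d(exp(-5*B_t/4)) = (25*exp(-5*B_t/4)/32) dt + (-5*exp(-5*B_t/4)/4) dB_t

Itô's formula for f(B_t) gives d f(B_t) = f'(B_t) dB_t + (1/2) f''(B_t) dt. Compute derivatives of f(x) = exp(-5*x/4):
  f'(x)  = -5*exp(-5*x/4)/4
  f''(x) = 25*exp(-5*x/4)/16
Substitute x = B_t and multiply the f'' term by 1/2:
  drift     = (1/2) * (25*exp(-5*x/4)/16) evaluated at B_t = 25*exp(-5*B_t/4)/32
  diffusion = (-5*exp(-5*x/4)/4) evaluated at B_t = -5*exp(-5*B_t/4)/4
Therefore d(exp(-5*B_t/4)) = (25*exp(-5*B_t/4)/32) dt + (-5*exp(-5*B_t/4)/4) dB_t.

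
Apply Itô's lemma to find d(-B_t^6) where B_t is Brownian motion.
d(-B_t^6) = (-15*B_t^4) dt + (-6*B_t^5) dB_t

Itô's formula for f(B_t) gives d f(B_t) = f'(B_t) dB_t + (1/2) f''(B_t) dt. Compute derivatives of f(x) = -x^6:
  f'(x)  = -6*x^5
  f''(x) = -30*x^4
Substitute x = B_t and multiply the f'' term by 1/2:
  drift     = (1/2) * (-30*x^4) evaluated at B_t = -15*B_t^4
  diffusion = (-6*x^5) evaluated at B_t = -6*B_t^5
Therefore d(-B_t^6) = (-15*B_t^4) dt + (-6*B_t^5) dB_t.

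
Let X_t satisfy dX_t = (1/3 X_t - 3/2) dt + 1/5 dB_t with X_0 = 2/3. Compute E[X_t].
E[X_t] = 9/2 - 23*exp(t/3)/6

Taking expectations and using E[dB_t] = 0, the mean m(t) = E[X_t] satisfies the ODE m'(t) = a m(t) + b with m(0) = x_0. With a = 1/3, b = -3/2, x_0 = 2/3, the solution is
  m(t) = x_0 * exp(a t) + (b/a) * (exp(a t) - 1)
       = (2/3) * exp((1/3) t) + ((-3/2)/(1/3)) * (exp((1/3) t) - 1)
       = 9/2 - 23*exp(t/3)/6.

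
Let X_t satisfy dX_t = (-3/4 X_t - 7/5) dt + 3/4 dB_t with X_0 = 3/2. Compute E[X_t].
E[X_t] = -28/15 + 101*exp(-3*t/4)/30

Taking expectations and using E[dB_t] = 0, the mean m(t) = E[X_t] satisfies the ODE m'(t) = a m(t) + b with m(0) = x_0. With a = -3/4, b = -7/5, x_0 = 3/2, the solution is
  m(t) = x_0 * exp(a t) + (b/a) * (exp(a t) - 1)
       = (3/2) * exp((-3/4) t) + ((-7/5)/(-3/4)) * (exp((-3/4) t) - 1)
       = -28/15 + 101*exp(-3*t/4)/30.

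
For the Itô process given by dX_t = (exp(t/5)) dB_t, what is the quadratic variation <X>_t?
<X>_t = 5*exp(2*t/5)/2 - 5/2

For an Itô process dX_t = a(t) dt + b(t) dB_t, the quadratic variation is <X>_t = int_0^t b(s)^2 ds (the drift term does not contribute). Here b(s) = exp(s/5), so
  b(s)^2 = exp(2*s/5).
Integrating from 0 to t:
  <X>_t = int_0^t (exp(2*s/5)) ds = 5*exp(2*t/5)/2 - 5/2.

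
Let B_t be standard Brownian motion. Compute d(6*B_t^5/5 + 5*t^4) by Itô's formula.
d(6*B_t^5/5 + 5*t^4) = (12*B_t^3 + 20*t^3) dt + (6*B_t^4) dB_t

Itô's formula for f(t, x): d f(t, B_t) = (f_t + (1/2) f_xx) dt + f_x dB_t. Compute partials of f(t, x) = 5*t^4 + 6*x^5/5:
  f_t(t,x)  = 20*t^3
  f_x(t,x)  = 6*x^4
  f_xx(t,x) = 24*x^3
Assemble drift = f_t + (1/2) f_xx = 20*t^3 + 12*x^3 and diffusion = f_x = 6*x^4. Substituting x = B_t:
  d(6*B_t^5/5 + 5*t^4) = (12*B_t^3 + 20*t^3) dt + (6*B_t^4) dB_t.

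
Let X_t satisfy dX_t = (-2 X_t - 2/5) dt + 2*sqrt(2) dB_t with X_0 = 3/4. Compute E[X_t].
E[X_t] = -1/5 + 19*exp(-2*t)/20

Taking expectations and using E[dB_t] = 0, the mean m(t) = E[X_t] satisfies the ODE m'(t) = a m(t) + b with m(0) = x_0. With a = -2, b = -2/5, x_0 = 3/4, the solution is
  m(t) = x_0 * exp(a t) + (b/a) * (exp(a t) - 1)
       = (3/4) * exp((-2) t) + ((-2/5)/(-2)) * (exp((-2) t) - 1)
       = -1/5 + 19*exp(-2*t)/20.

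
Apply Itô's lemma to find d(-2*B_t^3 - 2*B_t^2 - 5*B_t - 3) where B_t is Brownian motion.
d(-2*B_t^3 - 2*B_t^2 - 5*B_t - 3) = (-6*B_t - 2) dt + (-6*B_t^2 - 4*B_t - 5) dB_t

Itô's formula for f(B_t) gives d f(B_t) = f'(B_t) dB_t + (1/2) f''(B_t) dt. Compute derivatives of f(x) = -2*x^3 - 2*x^2 - 5*x - 3:
  f'(x)  = -6*x^2 - 4*x - 5
  f''(x) = -12*x - 4
Substitute x = B_t and multiply the f'' term by 1/2:
  drift     = (1/2) * (-12*x - 4) evaluated at B_t = -6*B_t - 2
  diffusion = (-6*x^2 - 4*x - 5) evaluated at B_t = -6*B_t^2 - 4*B_t - 5
Therefore d(-2*B_t^3 - 2*B_t^2 - 5*B_t - 3) = (-6*B_t - 2) dt + (-6*B_t^2 - 4*B_t - 5) dB_t.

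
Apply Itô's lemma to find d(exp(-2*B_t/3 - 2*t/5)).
d(exp(-2*B_t/3 - 2*t/5)) = (-8*exp(-2*B_t/3 - 2*t/5)/45) dt + (-2*exp(-2*B_t/3 - 2*t/5)/3) dB_t

Itô's formula for f(t, x): d f(t, B_t) = (f_t + (1/2) f_xx) dt + f_x dB_t. Compute partials of f(t, x) = exp(-2*t/5 - 2*x/3):
  f_t(t,x)  = -2*exp(-2*t/5 - 2*x/3)/5
  f_x(t,x)  = -2*exp(-2*t/5 - 2*x/3)/3
  f_xx(t,x) = 4*exp(-2*t/5 - 2*x/3)/9
Assemble drift = f_t + (1/2) f_xx = -8*exp(-2*t/5 - 2*x/3)/45 and diffusion = f_x = -2*exp(-2*t/5 - 2*x/3)/3. Substituting x = B_t:
  d(exp(-2*B_t/3 - 2*t/5)) = (-8*exp(-2*B_t/3 - 2*t/5)/45) dt + (-2*exp(-2*B_t/3 - 2*t/5)/3) dB_t.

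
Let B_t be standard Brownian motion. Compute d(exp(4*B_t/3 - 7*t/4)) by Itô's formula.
d(exp(4*B_t/3 - 7*t/4)) = (-31*exp(4*B_t/3 - 7*t/4)/36) dt + (4*exp(4*B_t/3 - 7*t/4)/3) dB_t

Itô's formula for f(t, x): d f(t, B_t) = (f_t + (1/2) f_xx) dt + f_x dB_t. Compute partials of f(t, x) = exp(-7*t/4 + 4*x/3):
  f_t(t,x)  = -7*exp(-7*t/4 + 4*x/3)/4
  f_x(t,x)  = 4*exp(-7*t/4 + 4*x/3)/3
  f_xx(t,x) = 16*exp(-7*t/4 + 4*x/3)/9
Assemble drift = f_t + (1/2) f_xx = -31*exp(-7*t/4 + 4*x/3)/36 and diffusion = f_x = 4*exp(-7*t/4 + 4*x/3)/3. Substituting x = B_t:
  d(exp(4*B_t/3 - 7*t/4)) = (-31*exp(4*B_t/3 - 7*t/4)/36) dt + (4*exp(4*B_t/3 - 7*t/4)/3) dB_t.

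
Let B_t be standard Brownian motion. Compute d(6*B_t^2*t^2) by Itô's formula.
d(6*B_t^2*t^2) = (6*t*(2*B_t^2 + t)) dt + (12*B_t*t^2) dB_t

Itô's formula for f(t, x): d f(t, B_t) = (f_t + (1/2) f_xx) dt + f_x dB_t. Compute partials of f(t, x) = 6*t^2*x^2:
  f_t(t,x)  = 12*t*x^2
  f_x(t,x)  = 12*t^2*x
  f_xx(t,x) = 12*t^2
Assemble drift = f_t + (1/2) f_xx = 6*t*(t + 2*x^2) and diffusion = f_x = 12*t^2*x. Substituting x = B_t:
  d(6*B_t^2*t^2) = (6*t*(2*B_t^2 + t)) dt + (12*B_t*t^2) dB_t.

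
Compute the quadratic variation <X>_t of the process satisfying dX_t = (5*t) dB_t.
<X>_t = 25*t^3/3

For an Itô process dX_t = a(t) dt + b(t) dB_t, the quadratic variation is <X>_t = int_0^t b(s)^2 ds (the drift term does not contribute). Here b(s) = 5*s, so
  b(s)^2 = 25*s^2.
Integrating from 0 to t:
  <X>_t = int_0^t (25*s^2) ds = 25*t^3/3.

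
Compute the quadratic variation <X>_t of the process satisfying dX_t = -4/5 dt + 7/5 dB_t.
<X>_t = 49*t/25

For an Itô process dX_t = a(t) dt + b(t) dB_t, the quadratic variation is <X>_t = int_0^t b(s)^2 ds (the drift term does not contribute). Here b(s) = 7/5, so
  b(s)^2 = 49/25.
Integrating from 0 to t:
  <X>_t = int_0^t (49/25) ds = 49*t/25.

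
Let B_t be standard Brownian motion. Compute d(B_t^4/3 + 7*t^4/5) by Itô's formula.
d(B_t^4/3 + 7*t^4/5) = (2*B_t^2 + 28*t^3/5) dt + (4*B_t^3/3) dB_t

Itô's formula for f(t, x): d f(t, B_t) = (f_t + (1/2) f_xx) dt + f_x dB_t. Compute partials of f(t, x) = 7*t^4/5 + x^4/3:
  f_t(t,x)  = 28*t^3/5
  f_x(t,x)  = 4*x^3/3
  f_xx(t,x) = 4*x^2
Assemble drift = f_t + (1/2) f_xx = 28*t^3/5 + 2*x^2 and diffusion = f_x = 4*x^3/3. Substituting x = B_t:
  d(B_t^4/3 + 7*t^4/5) = (2*B_t^2 + 28*t^3/5) dt + (4*B_t^3/3) dB_t.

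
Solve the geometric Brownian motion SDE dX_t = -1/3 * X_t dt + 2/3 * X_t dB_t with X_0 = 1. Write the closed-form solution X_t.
X_t = 1 * exp((-5/9) * t + (2/3) * B_t)

For GBM dX = mu X dt + sigma X dB with X_0 = x_0, apply Itô to Y = log X: dY = (mu - sigma^2/2) dt + sigma dB, so Y_t = log(x_0) + (mu - sigma^2/2) t + sigma B_t and hence X_t = x_0 * exp((mu - sigma^2/2) t + sigma B_t).
With mu = -1/3, sigma = 2/3, x_0 = 1, this gives:
  X_t = 1 * exp((-5/9) * t + (2/3) * B_t).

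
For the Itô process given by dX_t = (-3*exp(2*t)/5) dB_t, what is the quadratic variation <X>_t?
<X>_t = 9*exp(4*t)/100 - 9/100

For an Itô process dX_t = a(t) dt + b(t) dB_t, the quadratic variation is <X>_t = int_0^t b(s)^2 ds (the drift term does not contribute). Here b(s) = -3*exp(2*s)/5, so
  b(s)^2 = 9*exp(4*s)/25.
Integrating from 0 to t:
  <X>_t = int_0^t (9*exp(4*s)/25) ds = 9*exp(4*t)/100 - 9/100.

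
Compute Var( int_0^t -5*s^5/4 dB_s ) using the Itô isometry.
Var = 25*t^11/176

The Itô integral of a deterministic integrand f(s) has mean 0 because each increment f(s) * (B_{s+ds} - B_s) has mean 0. By the Itô isometry:
  Var( int_0^t f(s) dB_s ) = E[ (int_0^t f(s) dB_s)^2 ] = int_0^t f(s)^2 ds.
Here f(s) = -5*s^5/4, so f(s)^2 = 25*s^10/16. Integrate:
  int_0^t (25*s^10/16) ds = 25*t^11/176.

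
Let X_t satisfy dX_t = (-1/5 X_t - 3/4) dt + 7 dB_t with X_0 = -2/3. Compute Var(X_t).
Var(X_t) = 245/2 - 245*exp(-2*t/5)/2

The variance V(t) = Var(X_t) satisfies V'(t) = 2 a V(t) + c^2 with V(0) = 0 (drift coefficient is linear in X, diffusion is constant). With a = -1/5, c = 7, the solution is
  V(t) = (c^2 / (2 a)) * (exp(2 a t) - 1)
       = (7^2 / (2*(-1/5))) * (exp((-2/5) t) - 1)
       = 245/2 - 245*exp(-2*t/5)/2.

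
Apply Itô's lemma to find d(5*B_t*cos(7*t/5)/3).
d(5*B_t*cos(7*t/5)/3) = (-7*B_t*sin(7*t/5)/3) dt + (5*cos(7*t/5)/3) dB_t

Itô's formula for f(t, x): d f(t, B_t) = (f_t + (1/2) f_xx) dt + f_x dB_t. Compute partials of f(t, x) = 5*x*cos(7*t/5)/3:
  f_t(t,x)  = -7*x*sin(7*t/5)/3
  f_x(t,x)  = 5*cos(7*t/5)/3
  f_xx(t,x) = 0
Assemble drift = f_t + (1/2) f_xx = -7*x*sin(7*t/5)/3 and diffusion = f_x = 5*cos(7*t/5)/3. Substituting x = B_t:
  d(5*B_t*cos(7*t/5)/3) = (-7*B_t*sin(7*t/5)/3) dt + (5*cos(7*t/5)/3) dB_t.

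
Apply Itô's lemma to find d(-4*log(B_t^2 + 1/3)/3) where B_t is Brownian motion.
d(-4*log(B_t^2 + 1/3)/3) = (4*(3*B_t^2 - 1)/(3*B_t^2 + 1)^2) dt + (-8*B_t/(3*B_t^2 + 1)) dB_t

Itô's formula for f(B_t) gives d f(B_t) = f'(B_t) dB_t + (1/2) f''(B_t) dt. Compute derivatives of f(x) = -4*log(x^2 + 1/3)/3:
  f'(x)  = -8*x/(3*x^2 + 1)
  f''(x) = 8*(3*x^2 - 1)/(3*x^2 + 1)^2
Substitute x = B_t and multiply the f'' term by 1/2:
  drift     = (1/2) * (8*(3*x^2 - 1)/(3*x^2 + 1)^2) evaluated at B_t = 4*(3*B_t^2 - 1)/(3*B_t^2 + 1)^2
  diffusion = (-8*x/(3*x^2 + 1)) evaluated at B_t = -8*B_t/(3*B_t^2 + 1)
Therefore d(-4*log(B_t^2 + 1/3)/3) = (4*(3*B_t^2 - 1)/(3*B_t^2 + 1)^2) dt + (-8*B_t/(3*B_t^2 + 1)) dB_t.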